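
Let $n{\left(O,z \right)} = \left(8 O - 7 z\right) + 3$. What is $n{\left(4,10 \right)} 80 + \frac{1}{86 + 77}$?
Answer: $- \frac{456399}{163} \approx -2800.0$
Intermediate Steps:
$n{\left(O,z \right)} = 3 - 7 z + 8 O$ ($n{\left(O,z \right)} = \left(- 7 z + 8 O\right) + 3 = 3 - 7 z + 8 O$)
$n{\left(4,10 \right)} 80 + \frac{1}{86 + 77} = \left(3 - 70 + 8 \cdot 4\right) 80 + \frac{1}{86 + 77} = \left(3 - 70 + 32\right) 80 + \frac{1}{163} = \left(-35\right) 80 + \frac{1}{163} = -2800 + \frac{1}{163} = - \frac{456399}{163}$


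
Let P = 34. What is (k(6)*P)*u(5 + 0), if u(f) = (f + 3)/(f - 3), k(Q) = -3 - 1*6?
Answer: -1224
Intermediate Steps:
k(Q) = -9 (k(Q) = -3 - 6 = -9)
u(f) = (3 + f)/(-3 + f)
(k(6)*P)*u(5 + 0) = (-9*34)*((3 + (5 + 0))/(-3 + (5 + 0))) = -306*(3 + 5)/(-3 + 5) = -306*8/2 = -153*8 = -306*4 = -1224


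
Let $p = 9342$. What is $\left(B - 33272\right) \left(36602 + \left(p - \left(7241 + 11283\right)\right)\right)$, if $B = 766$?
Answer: $-891314520$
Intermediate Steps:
$\left(B - 33272\right) \left(36602 + \left(p - \left(7241 + 11283\right)\right)\right) = \left(766 - 33272\right) \left(36602 + \left(9342 - \left(7241 + 11283\right)\right)\right) = - 32506 \left(36602 + \left(9342 - 18524\right)\right) = - 32506 \left(36602 - 9182\right) = \left(-32506\right) 27420 = -891314520$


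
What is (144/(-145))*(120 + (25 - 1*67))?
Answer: -11232/145 ≈ -77.462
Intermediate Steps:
(144/(-145))*(120 + (25 - 1*67)) = (144*(-1/145))*(120 + (25 - 67)) = -144*(120 - 42)/145 = -144/145*78 = -11232/145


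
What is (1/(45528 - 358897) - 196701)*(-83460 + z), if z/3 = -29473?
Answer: 10594620815763930/313369 ≈ 3.3809e+10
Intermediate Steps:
z = -88419 (z = 3*(-29473) = -88419)
(1/(45528 - 358897) - 196701)*(-83460 + z) = (1/(45528 - 358897) - 196701)*(-83460 - 88419) = (1/(-313369) - 196701)*(-171879) = (-1/313369 - 196701)*(-171879) = -61639995670/313369*(-171879) = 10594620815763930/313369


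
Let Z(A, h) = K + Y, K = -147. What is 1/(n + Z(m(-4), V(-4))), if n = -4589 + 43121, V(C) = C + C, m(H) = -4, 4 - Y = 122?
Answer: 1/38267 ≈ 2.6132e-5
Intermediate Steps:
Y = -118 (Y = 4 - 1*122 = 4 - 122 = -118)
V(C) = 2*C
Z(A, h) = -265 (Z(A, h) = -147 - 118 = -265)
n = 38532
1/(n + Z(m(-4), V(-4))) = 1/(38532 - 265) = 1/38267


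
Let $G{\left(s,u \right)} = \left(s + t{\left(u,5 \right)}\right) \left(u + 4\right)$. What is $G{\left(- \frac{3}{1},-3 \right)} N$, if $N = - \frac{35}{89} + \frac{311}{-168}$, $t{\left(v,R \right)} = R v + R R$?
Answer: $- \frac{33559}{2136} \approx -15.711$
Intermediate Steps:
$t{\left(v,R \right)} = R^{2} + R v$ ($t{\left(v,R \right)} = R v + R^{2} = R^{2} + R v$)
$N = - \frac{33559}{14952}$ ($N = \left(-35\right) \frac{1}{89} + 311 \left(- \frac{1}{168}\right) = - \frac{35}{89} - \frac{311}{168} = - \frac{33559}{14952} \approx -2.2444$)
$G{\left(s,u \right)} = \left(4 + u\right) \left(25 + s + 5 u\right)$ ($G{\left(s,u \right)} = \left(s + 5 \left(5 + u\right)\right) \left(u + 4\right) = \left(s + \left(25 + 5 u\right)\right) \left(4 + u\right) = \left(25 + s + 5 u\right) \left(4 + u\right) = \left(4 + u\right) \left(25 + s + 5 u\right)$)
$G{\left(- \frac{3}{1},-3 \right)} N = \left(100 + 4 \left(- \frac{3}{1}\right) + 5 \left(-3\right)^{2} + 45 \left(-3\right) + - \frac{3}{1} \left(-3\right)\right) \left(- \frac{33559}{14952}\right) = \left(100 + 4 \left(\left(-3\right) 1\right) + 5 \cdot 9 - 135 + \left(-3\right) 1 \left(-3\right)\right) \left(- \frac{33559}{14952}\right) = \left(100 + 4 \left(-3\right) + 45 - 135 - -9\right) \left(- \frac{33559}{14952}\right) = \left(100 - 12 + 45 - 135 + 9\right) \left(- \frac{33559}{14952}\right) = 7 \left(- \frac{33559}{14952}\right) = - \frac{33559}{2136}$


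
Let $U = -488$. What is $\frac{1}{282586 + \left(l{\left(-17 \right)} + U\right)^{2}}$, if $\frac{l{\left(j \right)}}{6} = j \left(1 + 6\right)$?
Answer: $\frac{1}{1727390} \approx 5.7891 \cdot 10^{-7}$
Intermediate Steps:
$l{\left(j \right)} = 42 j$ ($l{\left(j \right)} = 6 j \left(1 + 6\right) = 6 j 7 = 6 \cdot 7 j = 42 j$)
$\frac{1}{282586 + \left(l{\left(-17 \right)} + U\right)^{2}} = \frac{1}{282586 + \left(42 \left(-17\right) - 488\right)^{2}} = \frac{1}{282586 + \left(-714 - 488\right)^{2}} = \frac{1}{282586 + \left(-1202\right)^{2}} = \frac{1}{282586 + 1444804} = \frac{1}{1727390}$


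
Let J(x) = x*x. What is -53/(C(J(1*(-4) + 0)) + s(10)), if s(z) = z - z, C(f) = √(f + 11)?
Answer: -53*√3/9 ≈ -10.200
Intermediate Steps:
J(x) = x²
C(f) = √(11 + f)
s(z) = 0
-53/(C(J(1*(-4) + 0)) + s(10)) = -53/(√(11 + (1*(-4) + 0)²) + 0) = -53/(√(11 + (-4 + 0)²) + 0) = -53/(√(11 + (-4)²) + 0) = -53/(√(11 + 16) + 0) = -53/(√27 + 0) = -53/(3*√3 + 0) = -53/(3*√3) = (√3/9)*(-53) = -53*√3/9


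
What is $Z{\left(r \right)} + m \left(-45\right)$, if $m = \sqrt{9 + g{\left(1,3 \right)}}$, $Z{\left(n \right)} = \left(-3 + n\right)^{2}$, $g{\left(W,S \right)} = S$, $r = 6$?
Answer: $9 - 90 \sqrt{3} \approx -146.88$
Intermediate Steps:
$m = 2 \sqrt{3}$ ($m = \sqrt{9 + 3} = \sqrt{12} = 2 \sqrt{3} \approx 3.4641$)
$Z{\left(r \right)} + m \left(-45\right) = \left(-3 + 6\right)^{2} + 2 \sqrt{3} \left(-45\right) = 3^{2} - 90 \sqrt{3} = 9 - 90 \sqrt{3}$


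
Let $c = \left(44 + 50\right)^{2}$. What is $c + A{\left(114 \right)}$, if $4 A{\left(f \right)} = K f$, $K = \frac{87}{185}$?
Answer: $\frac{3274279}{370} \approx 8849.4$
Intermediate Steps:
$K = \frac{87}{185}$ ($K = 87 \cdot \frac{1}{185} = \frac{87}{185} \approx 0.47027$)
$c = 8836$ ($c = 94^{2} = 8836$)
$A{\left(f \right)} = \frac{87 f}{740}$ ($A{\left(f \right)} = \frac{\frac{87}{185} f}{4} = \frac{87 f}{740}$)
$c + A{\left(114 \right)} = 8836 + \frac{87}{740} \cdot 114 = 8836 + \frac{4959}{370} = \frac{3274279}{370}$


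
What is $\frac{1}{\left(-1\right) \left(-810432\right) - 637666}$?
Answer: $\frac{1}{172766} \approx 5.7882 \cdot 10^{-6}$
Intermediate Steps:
$\frac{1}{\left(-1\right) \left(-810432\right) - 637666} = \frac{1}{810432 - 637666} = \frac{1}{172766}$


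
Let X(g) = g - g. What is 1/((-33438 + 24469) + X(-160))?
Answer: -1/8969 ≈ -0.00011150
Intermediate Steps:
X(g) = 0
1/((-33438 + 24469) + X(-160)) = 1/((-33438 + 24469) + 0) = 1/(-8969 + 0) = 1/(-8969) = -1/8969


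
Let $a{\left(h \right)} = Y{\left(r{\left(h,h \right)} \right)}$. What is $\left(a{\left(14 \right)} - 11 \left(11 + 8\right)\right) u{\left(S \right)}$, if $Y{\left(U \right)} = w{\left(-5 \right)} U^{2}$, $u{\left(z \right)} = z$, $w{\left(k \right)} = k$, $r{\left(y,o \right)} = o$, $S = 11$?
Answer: $-13079$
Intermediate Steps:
$Y{\left(U \right)} = - 5 U^{2}$
$a{\left(h \right)} = - 5 h^{2}$
$\left(a{\left(14 \right)} - 11 \left(11 + 8\right)\right) u{\left(S \right)} = \left(- 5 \cdot 14^{2} - 11 \left(11 + 8\right)\right) 11 = \left(\left(-5\right) 196 - 209\right) 11 = \left(-980 - 209\right) 11 = \left(-1189\right) 11 = -13079$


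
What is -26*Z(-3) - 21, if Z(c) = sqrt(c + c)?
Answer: -21 - 26*I*sqrt(6) ≈ -21.0 - 63.687*I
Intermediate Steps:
Z(c) = sqrt(2)*sqrt(c) (Z(c) = sqrt(2*c) = sqrt(2)*sqrt(c))
-26*Z(-3) - 21 = -26*sqrt(2)*sqrt(-3) - 21 = -26*sqrt(2)*I*sqrt(3) - 21 = -26*I*sqrt(6) - 21 = -21 - 26*I*sqrt(6)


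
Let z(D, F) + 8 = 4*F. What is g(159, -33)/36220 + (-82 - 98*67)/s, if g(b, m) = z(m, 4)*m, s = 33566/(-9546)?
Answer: 287322228042/151970065 ≈ 1890.7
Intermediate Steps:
z(D, F) = -8 + 4*F
s = -16783/4773 (s = 33566*(-1/9546) = -16783/4773 ≈ -3.5162)
g(b, m) = 8*m (g(b, m) = (-8 + 4*4)*m = (-8 + 16)*m = 8*m)
g(159, -33)/36220 + (-82 - 98*67)/s = (8*(-33))/36220 + (-82 - 98*67)/(-16783/4773) = -264*1/36220 + (-82 - 6566)*(-4773/16783) = -66/9055 - 6648*(-4773/16783) = -66/9055 + 31730904/16783 = 287322228042/151970065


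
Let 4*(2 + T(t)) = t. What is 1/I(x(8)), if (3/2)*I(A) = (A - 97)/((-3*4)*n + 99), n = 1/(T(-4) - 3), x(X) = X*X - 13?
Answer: -303/92 ≈ -3.2935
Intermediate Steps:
T(t) = -2 + t/4
x(X) = -13 + X**2 (x(X) = X**2 - 13 = -13 + X**2)
n = -1/6 (n = 1/((-2 + (1/4)*(-4)) - 3) = 1/((-2 - 1) - 3) = 1/(-3 - 3) = 1/(-6) = -1/6 ≈ -0.16667)
I(A) = -194/303 + 2*A/303 (I(A) = 2*((A - 97)/(-3*4*(-1/6) + 99))/3 = 2*((-97 + A)/(-12*(-1/6) + 99))/3 = 2*((-97 + A)/(2 + 99))/3 = 2*((-97 + A)/101)/3 = 2*((-97 + A)*(1/101))/3 = 2*(-97/101 + A/101)/3 = -194/303 + 2*A/303)
1/I(x(8)) = 1/(-194/303 + 2*(-13 + 8**2)/303) = 1/(-194/303 + 2*(-13 + 64)/303) = 1/(-194/303 + (2/303)*51) = 1/(-194/303 + 34/101) = 1/(-92/303) = -303/92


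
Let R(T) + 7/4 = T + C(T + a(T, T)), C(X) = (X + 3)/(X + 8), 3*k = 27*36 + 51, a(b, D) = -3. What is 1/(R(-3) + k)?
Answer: 4/1339 ≈ 0.0029873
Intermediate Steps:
k = 341 (k = (27*36 + 51)/3 = (972 + 51)/3 = (1/3)*1023 = 341)
C(X) = (3 + X)/(8 + X)
R(T) = -7/4 + T + T/(5 + T) (R(T) = -7/4 + (T + (3 + (T - 3))/(8 + (T - 3))) = -7/4 + (T + (3 + (-3 + T))/(8 + (-3 + T))) = -7/4 + (T + T/(5 + T)) = -7/4 + T + T/(5 + T))
1/(R(-3) + k) = 1/((-35 + 4*(-3)**2 + 17*(-3))/(4*(5 - 3)) + 341) = 1/((1/4)*(-35 + 4*9 - 51)/2 + 341) = 1/((1/4)*(1/2)*(-35 + 36 - 51) + 341) = 1/((1/4)*(1/2)*(-50) + 341) = 1/(-25/4 + 341) = 1/(1339/4) = 4/1339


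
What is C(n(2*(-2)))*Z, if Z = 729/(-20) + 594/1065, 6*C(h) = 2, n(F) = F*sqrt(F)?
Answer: -16989/1420 ≈ -11.964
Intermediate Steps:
n(F) = F**(3/2)
C(h) = 1/3 (C(h) = (1/6)*2 = 1/3)
Z = -50967/1420 (Z = 729*(-1/20) + 594*(1/1065) = -729/20 + 198/355 = -50967/1420 ≈ -35.892)
C(n(2*(-2)))*Z = (1/3)*(-50967/1420) = -16989/1420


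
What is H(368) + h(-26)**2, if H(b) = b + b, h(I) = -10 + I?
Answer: 2032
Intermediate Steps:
H(b) = 2*b
H(368) + h(-26)**2 = 2*368 + (-10 - 26)**2 = 736 + (-36)**2 = 736 + 1296 = 2032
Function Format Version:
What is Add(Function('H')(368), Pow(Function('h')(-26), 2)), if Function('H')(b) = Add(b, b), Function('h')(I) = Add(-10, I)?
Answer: 2032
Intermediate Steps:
Function('H')(b) = Mul(2, b)
Add(Function('H')(368), Pow(Function('h')(-26), 2)) = Add(Mul(2, 368), Pow(Add(-10, -26), 2)) = Add(736, Pow(-36, 2)) = Add(736, 1296) = 2032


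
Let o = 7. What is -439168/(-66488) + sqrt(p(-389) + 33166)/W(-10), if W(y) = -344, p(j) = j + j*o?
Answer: 54896/8311 - sqrt(30054)/344 ≈ 6.1013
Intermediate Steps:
p(j) = 8*j (p(j) = j + j*7 = j + 7*j = 8*j)
-439168/(-66488) + sqrt(p(-389) + 33166)/W(-10) = -439168/(-66488) + sqrt(8*(-389) + 33166)/(-344) = -439168*(-1/66488) + sqrt(-3112 + 33166)*(-1/344) = 54896/8311 + sqrt(30054)*(-1/344) = 54896/8311 - sqrt(30054)/344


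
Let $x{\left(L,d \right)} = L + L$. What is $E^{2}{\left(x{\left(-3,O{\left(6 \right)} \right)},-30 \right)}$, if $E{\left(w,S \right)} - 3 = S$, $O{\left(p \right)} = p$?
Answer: $729$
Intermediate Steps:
$x{\left(L,d \right)} = 2 L$
$E{\left(w,S \right)} = 3 + S$
$E^{2}{\left(x{\left(-3,O{\left(6 \right)} \right)},-30 \right)} = \left(3 - 30\right)^{2} = \left(-27\right)^{2} = 729$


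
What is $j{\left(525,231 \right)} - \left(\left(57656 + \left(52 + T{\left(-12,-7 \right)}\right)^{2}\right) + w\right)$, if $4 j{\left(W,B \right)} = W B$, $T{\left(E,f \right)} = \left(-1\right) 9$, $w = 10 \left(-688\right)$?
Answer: $- \frac{89225}{4} \approx -22306.0$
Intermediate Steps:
$w = -6880$
$T{\left(E,f \right)} = -9$
$j{\left(W,B \right)} = \frac{B W}{4}$ ($j{\left(W,B \right)} = \frac{W B}{4} = \frac{B W}{4}$)
$j{\left(525,231 \right)} - \left(\left(57656 + \left(52 + T{\left(-12,-7 \right)}\right)^{2}\right) + w\right) = \frac{1}{4} \cdot 231 \cdot 525 - \left(\left(57656 + \left(52 - 9\right)^{2}\right) - 6880\right) = \frac{121275}{4} - \left(\left(57656 + 43^{2}\right) - 6880\right) = \frac{121275}{4} - \left(\left(57656 + 1849\right) - 6880\right) = \frac{121275}{4} - \left(59505 - 6880\right) = \frac{121275}{4} - 52625 = - \frac{89225}{4}$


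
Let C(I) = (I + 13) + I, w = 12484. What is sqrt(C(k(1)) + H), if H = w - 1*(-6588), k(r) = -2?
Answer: sqrt(19081) ≈ 138.13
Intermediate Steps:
C(I) = 13 + 2*I (C(I) = (13 + I) + I = 13 + 2*I)
H = 19072 (H = 12484 - 1*(-6588) = 12484 + 6588 = 19072)
sqrt(C(k(1)) + H) = sqrt((13 + 2*(-2)) + 19072) = sqrt((13 - 4) + 19072) = sqrt(9 + 19072) = sqrt(19081)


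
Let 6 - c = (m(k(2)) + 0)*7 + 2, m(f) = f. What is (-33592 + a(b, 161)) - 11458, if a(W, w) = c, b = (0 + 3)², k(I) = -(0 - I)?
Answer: -45060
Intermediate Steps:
k(I) = I (k(I) = -(-1)*I = I)
b = 9 (b = 3² = 9)
c = -10 (c = 6 - ((2 + 0)*7 + 2) = 6 - (2*7 + 2) = 6 - (14 + 2) = 6 - 1*16 = 6 - 16 = -10)
a(W, w) = -10
(-33592 + a(b, 161)) - 11458 = (-33592 - 10) - 11458 = -33602 - 11458 = -45060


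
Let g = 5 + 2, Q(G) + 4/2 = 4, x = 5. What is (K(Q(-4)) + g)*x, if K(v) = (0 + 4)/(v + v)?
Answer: 40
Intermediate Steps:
Q(G) = 2 (Q(G) = -2 + 4 = 2)
g = 7
K(v) = 2/v (K(v) = 4/((2*v)) = 4*(1/(2*v)) = 2/v)
(K(Q(-4)) + g)*x = (2/2 + 7)*5 = (2*(½) + 7)*5 = (1 + 7)*5 = 8*5 = 40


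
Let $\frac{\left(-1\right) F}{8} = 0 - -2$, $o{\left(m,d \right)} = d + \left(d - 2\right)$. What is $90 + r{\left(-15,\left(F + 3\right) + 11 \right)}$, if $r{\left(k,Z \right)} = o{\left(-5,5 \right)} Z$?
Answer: $74$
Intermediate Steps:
$o{\left(m,d \right)} = -2 + 2 d$ ($o{\left(m,d \right)} = d + \left(-2 + d\right) = -2 + 2 d$)
$F = -16$ ($F = - 8 \left(0 - -2\right) = - 8 \left(0 + 2\right) = \left(-8\right) 2 = -16$)
$r{\left(k,Z \right)} = 8 Z$ ($r{\left(k,Z \right)} = \left(-2 + 2 \cdot 5\right) Z = \left(-2 + 10\right) Z = 8 Z$)
$90 + r{\left(-15,\left(F + 3\right) + 11 \right)} = 90 + 8 \left(\left(-16 + 3\right) + 11\right) = 90 + 8 \left(-13 + 11\right) = 90 + 8 \left(-2\right) = 90 - 16 = 74$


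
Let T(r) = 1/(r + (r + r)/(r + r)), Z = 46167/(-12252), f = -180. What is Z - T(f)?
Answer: -2750547/731036 ≈ -3.7625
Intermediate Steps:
Z = -15389/4084 (Z = 46167*(-1/12252) = -15389/4084 ≈ -3.7681)
T(r) = 1/(1 + r) (T(r) = 1/(r + (2*r)/((2*r))) = 1/(r + (2*r)*(1/(2*r))) = 1/(r + 1) = 1/(1 + r))
Z - T(f) = -15389/4084 - 1/(1 - 180) = -15389/4084 - 1/(-179) = -15389/4084 - 1*(-1/179) = -15389/4084 + 1/179 = -2750547/731036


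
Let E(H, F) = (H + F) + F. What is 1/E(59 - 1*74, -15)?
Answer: -1/45 ≈ -0.022222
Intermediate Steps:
E(H, F) = H + 2*F (E(H, F) = (F + H) + F = H + 2*F)
1/E(59 - 1*74, -15) = 1/((59 - 1*74) + 2*(-15)) = 1/((59 - 74) - 30) = 1/(-15 - 30) = 1/(-45) = -1/45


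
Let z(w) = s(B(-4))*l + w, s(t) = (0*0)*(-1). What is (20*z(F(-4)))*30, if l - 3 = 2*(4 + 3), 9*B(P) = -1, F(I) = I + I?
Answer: -4800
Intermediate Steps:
F(I) = 2*I
B(P) = -⅑ (B(P) = (⅑)*(-1) = -⅑)
l = 17 (l = 3 + 2*(4 + 3) = 3 + 2*7 = 3 + 14 = 17)
s(t) = 0 (s(t) = 0*(-1) = 0)
z(w) = w (z(w) = 0*17 + w = 0 + w = w)
(20*z(F(-4)))*30 = (20*(2*(-4)))*30 = (20*(-8))*30 = -160*30 = -4800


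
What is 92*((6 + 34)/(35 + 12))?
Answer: 3680/47 ≈ 78.298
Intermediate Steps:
92*((6 + 34)/(35 + 12)) = 92*(40/47) = 3680/47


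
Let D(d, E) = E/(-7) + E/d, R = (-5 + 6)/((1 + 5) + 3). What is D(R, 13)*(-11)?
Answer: -8866/7 ≈ -1266.6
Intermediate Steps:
R = ⅑ (R = 1/(6 + 3) = 1/9 = 1*(⅑) = ⅑ ≈ 0.11111)
D(d, E) = -E/7 + E/d (D(d, E) = E*(-⅐) + E/d = -E/7 + E/d)
D(R, 13)*(-11) = (-⅐*13 + 13/(⅑))*(-11) = (-13/7 + 13*9)*(-11) = (-13/7 + 117)*(-11) = (806/7)*(-11) = -8866/7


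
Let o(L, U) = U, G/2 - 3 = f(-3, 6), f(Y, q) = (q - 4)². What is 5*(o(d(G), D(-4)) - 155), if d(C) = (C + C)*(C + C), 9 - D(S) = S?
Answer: -710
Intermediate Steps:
D(S) = 9 - S
f(Y, q) = (-4 + q)²
G = 14 (G = 6 + 2*(-4 + 6)² = 6 + 2*2² = 6 + 2*4 = 6 + 8 = 14)
d(C) = 4*C² (d(C) = (2*C)*(2*C) = 4*C²)
5*(o(d(G), D(-4)) - 155) = 5*((9 - 1*(-4)) - 155) = 5*((9 + 4) - 155) = 5*(13 - 155) = 5*(-142) = -710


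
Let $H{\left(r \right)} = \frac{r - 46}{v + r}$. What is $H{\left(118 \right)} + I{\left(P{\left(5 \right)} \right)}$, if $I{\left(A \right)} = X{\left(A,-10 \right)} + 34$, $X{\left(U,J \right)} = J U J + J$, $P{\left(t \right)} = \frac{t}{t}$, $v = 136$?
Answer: $\frac{15784}{127} \approx 124.28$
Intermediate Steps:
$P{\left(t \right)} = 1$
$X{\left(U,J \right)} = J + U J^{2}$ ($X{\left(U,J \right)} = U J^{2} + J = J + U J^{2}$)
$I{\left(A \right)} = 24 + 100 A$ ($I{\left(A \right)} = - 10 \left(1 - 10 A\right) + 34 = \left(-10 + 100 A\right) + 34 = 24 + 100 A$)
$H{\left(r \right)} = \frac{-46 + r}{136 + r}$ ($H{\left(r \right)} = \frac{r - 46}{136 + r} = \frac{-46 + r}{136 + r}$)
$H{\left(118 \right)} + I{\left(P{\left(5 \right)} \right)} = \frac{-46 + 118}{136 + 118} + \left(24 + 100 \cdot 1\right) = \frac{1}{254} \cdot 72 + \left(24 + 100\right) = \frac{1}{254} \cdot 72 + 124 = \frac{36}{127} + 124 = \frac{15784}{127}$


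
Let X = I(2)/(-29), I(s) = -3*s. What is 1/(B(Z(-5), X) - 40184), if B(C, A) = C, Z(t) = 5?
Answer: -1/40179 ≈ -2.4889e-5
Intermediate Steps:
X = 6/29 (X = -3*2/(-29) = -6*(-1/29) = 6/29 ≈ 0.20690)
1/(B(Z(-5), X) - 40184) = 1/(5 - 40184) = 1/(-40179) = -1/40179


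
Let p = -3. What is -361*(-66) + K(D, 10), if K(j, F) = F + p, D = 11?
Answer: 23833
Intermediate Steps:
K(j, F) = -3 + F (K(j, F) = F - 3 = -3 + F)
-361*(-66) + K(D, 10) = -361*(-66) + (-3 + 10) = 23826 + 7 = 23833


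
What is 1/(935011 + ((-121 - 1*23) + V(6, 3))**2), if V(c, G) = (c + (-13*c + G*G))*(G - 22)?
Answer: 1/2043820 ≈ 4.8928e-7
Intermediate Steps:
V(c, G) = (-22 + G)*(G**2 - 12*c) (V(c, G) = (c + (-13*c + G**2))*(-22 + G) = (c + (G**2 - 13*c))*(-22 + G) = (G**2 - 12*c)*(-22 + G) = (-22 + G)*(G**2 - 12*c))
1/(935011 + ((-121 - 1*23) + V(6, 3))**2) = 1/(935011 + ((-121 - 1*23) + (3**3 - 22*3**2 + 264*6 - 12*3*6))**2) = 1/(935011 + ((-121 - 23) + (27 - 22*9 + 1584 - 216))**2) = 1/(935011 + (-144 + (27 - 198 + 1584 - 216))**2) = 1/(935011 + (-144 + 1197)**2) = 1/(935011 + 1053**2) = 1/(935011 + 1108809) = 1/2043820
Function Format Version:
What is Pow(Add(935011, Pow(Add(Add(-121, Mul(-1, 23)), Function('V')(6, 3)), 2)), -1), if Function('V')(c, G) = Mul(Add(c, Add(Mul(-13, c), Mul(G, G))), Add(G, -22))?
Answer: Rational(1, 2043820) ≈ 4.8928e-7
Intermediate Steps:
Function('V')(c, G) = Mul(Add(-22, G), Add(Pow(G, 2), Mul(-12, c))) (Function('V')(c, G) = Mul(Add(c, Add(Mul(-13, c), Pow(G, 2))), Add(-22, G)) = Mul(Add(c, Add(Pow(G, 2), Mul(-13, c))), Add(-22, G)) = Mul(Add(Pow(G, 2), Mul(-12, c)), Add(-22, G)) = Mul(Add(-22, G), Add(Pow(G, 2), Mul(-12, c))))
Pow(Add(935011, Pow(Add(Add(-121, Mul(-1, 23)), Function('V')(6, 3)), 2)), -1) = Pow(Add(935011, Pow(Add(Add(-121, Mul(-1, 23)), Add(Pow(3, 3), Mul(-22, Pow(3, 2)), Mul(264, 6), Mul(-12, 3, 6))), 2)), -1) = Pow(Add(935011, Pow(Add(Add(-121, -23), Add(27, Mul(-22, 9), 1584, -216)), 2)), -1) = Pow(Add(935011, Pow(Add(-144, Add(27, -198, 1584, -216)), 2)), -1) = Pow(Add(935011, Pow(Add(-144, 1197), 2)), -1) = Pow(Add(935011, Pow(1053, 2)), -1) = Pow(Add(935011, 1108809), -1) = Pow(2043820, -1) = Rational(1, 2043820)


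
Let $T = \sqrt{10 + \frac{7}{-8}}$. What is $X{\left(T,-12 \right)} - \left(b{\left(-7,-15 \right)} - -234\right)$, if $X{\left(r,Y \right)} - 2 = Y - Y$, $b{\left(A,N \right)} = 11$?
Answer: $-243$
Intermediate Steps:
$T = \frac{\sqrt{146}}{4}$ ($T = \sqrt{10 + 7 \left(- \frac{1}{8}\right)} = \sqrt{10 - \frac{7}{8}} = \sqrt{\frac{73}{8}} = \frac{\sqrt{146}}{4} \approx 3.0208$)
$X{\left(r,Y \right)} = 2$ ($X{\left(r,Y \right)} = 2 + \left(Y - Y\right) = 2 + 0 = 2$)
$X{\left(T,-12 \right)} - \left(b{\left(-7,-15 \right)} - -234\right) = 2 - \left(11 - -234\right) = 2 - \left(11 + 234\right) = 2 - 245 = -243$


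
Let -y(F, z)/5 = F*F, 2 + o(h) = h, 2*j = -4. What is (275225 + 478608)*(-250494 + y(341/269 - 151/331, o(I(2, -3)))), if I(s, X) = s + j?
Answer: -1497058353084118224702/7927943521 ≈ -1.8883e+11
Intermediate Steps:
j = -2 (j = (1/2)*(-4) = -2)
I(s, X) = -2 + s (I(s, X) = s - 2 = -2 + s)
o(h) = -2 + h
y(F, z) = -5*F**2 (y(F, z) = -5*F*F = -5*F**2)
(275225 + 478608)*(-250494 + y(341/269 - 151/331, o(I(2, -3)))) = (275225 + 478608)*(-250494 - 5*(341/269 - 151/331)**2) = 753833*(-250494 - 5*(341*(1/269) - 151*1/331)**2) = 753833*(-250494 - 5*(341/269 - 151/331)**2) = 753833*(-250494 - 5*(72252/89039)**2) = 753833*(-250494 - 5*5220351504/7927943521) = 753833*(-250494 - 26101757520/7927943521) = 753833*(-1985928386106894/7927943521) = -1497058353084118224702/7927943521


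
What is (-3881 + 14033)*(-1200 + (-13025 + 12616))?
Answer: -16334568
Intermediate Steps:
(-3881 + 14033)*(-1200 + (-13025 + 12616)) = 10152*(-1200 - 409) = 10152*(-1609) = -16334568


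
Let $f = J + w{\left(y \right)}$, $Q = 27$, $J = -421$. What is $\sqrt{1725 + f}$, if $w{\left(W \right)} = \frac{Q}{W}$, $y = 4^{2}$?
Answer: $\frac{\sqrt{20891}}{4} \approx 36.134$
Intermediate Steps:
$y = 16$
$w{\left(W \right)} = \frac{27}{W}$
$f = - \frac{6709}{16}$ ($f = -421 + \frac{27}{16} = - \frac{6709}{16} \approx -419.31$)
$\sqrt{1725 + f} = \sqrt{1725 - \frac{6709}{16}} = \sqrt{\frac{20891}{16}} = \frac{\sqrt{20891}}{4}$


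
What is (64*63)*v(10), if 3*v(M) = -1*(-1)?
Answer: 1344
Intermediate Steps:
v(M) = 1/3 (v(M) = (-1*(-1))/3 = (1/3)*1 = 1/3)
(64*63)*v(10) = (64*63)*(1/3) = 4032*(1/3) = 1344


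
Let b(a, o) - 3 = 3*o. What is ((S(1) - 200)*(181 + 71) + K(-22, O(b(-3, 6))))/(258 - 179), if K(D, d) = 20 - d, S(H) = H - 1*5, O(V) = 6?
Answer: -51394/79 ≈ -650.56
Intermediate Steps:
b(a, o) = 3 + 3*o
S(H) = -5 + H (S(H) = H - 5 = -5 + H)
((S(1) - 200)*(181 + 71) + K(-22, O(b(-3, 6))))/(258 - 179) = (((-5 + 1) - 200)*(181 + 71) + (20 - 1*6))/(258 - 179) = ((-4 - 200)*252 + (20 - 6))/79 = (-204*252 + 14)*(1/79) = (-51408 + 14)*(1/79) = -51394*1/79 = -51394/79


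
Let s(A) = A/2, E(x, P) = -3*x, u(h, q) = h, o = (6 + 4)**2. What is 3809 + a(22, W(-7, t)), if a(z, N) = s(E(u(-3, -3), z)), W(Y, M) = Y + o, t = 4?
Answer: 7627/2 ≈ 3813.5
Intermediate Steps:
o = 100 (o = 10**2 = 100)
s(A) = A/2 (s(A) = A*(1/2) = A/2)
W(Y, M) = 100 + Y (W(Y, M) = Y + 100 = 100 + Y)
a(z, N) = 9/2 (a(z, N) = (-3*(-3))/2 = (1/2)*9 = 9/2)
3809 + a(22, W(-7, t)) = 3809 + 9/2 = 7627/2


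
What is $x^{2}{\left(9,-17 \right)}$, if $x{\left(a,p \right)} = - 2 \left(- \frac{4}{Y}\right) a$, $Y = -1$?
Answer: $5184$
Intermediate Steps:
$x{\left(a,p \right)} = - 8 a$ ($x{\left(a,p \right)} = - 2 \left(- \frac{4}{-1}\right) a = - 2 \left(\left(-4\right) \left(-1\right)\right) a = \left(-2\right) 4 a = - 8 a$)
$x^{2}{\left(9,-17 \right)} = \left(\left(-8\right) 9\right)^{2} = \left(-72\right)^{2} = 5184$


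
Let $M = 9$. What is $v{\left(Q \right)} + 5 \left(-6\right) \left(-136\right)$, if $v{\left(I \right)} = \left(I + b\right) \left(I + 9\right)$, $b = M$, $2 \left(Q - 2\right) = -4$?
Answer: $4161$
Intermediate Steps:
$Q = 0$ ($Q = 2 + \frac{1}{2} \left(-4\right) = 2 - 2 = 0$)
$b = 9$
$v{\left(I \right)} = \left(9 + I\right)^{2}$ ($v{\left(I \right)} = \left(I + 9\right) \left(I + 9\right) = \left(9 + I\right) \left(9 + I\right) = \left(9 + I\right)^{2}$)
$v{\left(Q \right)} + 5 \left(-6\right) \left(-136\right) = \left(81 + 0^{2} + 18 \cdot 0\right) + 5 \left(-6\right) \left(-136\right) = \left(81 + 0 + 0\right) - -4080 = 81 + 4080 = 4161$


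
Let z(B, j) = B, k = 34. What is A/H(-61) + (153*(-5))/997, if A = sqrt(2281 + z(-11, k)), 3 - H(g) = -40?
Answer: -765/997 + sqrt(2270)/43 ≈ 0.34071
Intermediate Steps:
H(g) = 43 (H(g) = 3 - 1*(-40) = 3 + 40 = 43)
A = sqrt(2270) (A = sqrt(2281 - 11) = sqrt(2270) ≈ 47.645)
A/H(-61) + (153*(-5))/997 = sqrt(2270)/43 + (153*(-5))/997 = sqrt(2270)*(1/43) - 765*1/997 = sqrt(2270)/43 - 765/997 = -765/997 + sqrt(2270)/43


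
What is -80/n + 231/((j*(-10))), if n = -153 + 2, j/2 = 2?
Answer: -31681/6040 ≈ -5.2452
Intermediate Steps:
j = 4 (j = 2*2 = 4)
n = -151
-80/n + 231/((j*(-10))) = -80/(-151) + 231/((4*(-10))) = -80*(-1/151) + 231/(-40) = 80/151 + 231*(-1/40) = 80/151 - 231/40 = -31681/6040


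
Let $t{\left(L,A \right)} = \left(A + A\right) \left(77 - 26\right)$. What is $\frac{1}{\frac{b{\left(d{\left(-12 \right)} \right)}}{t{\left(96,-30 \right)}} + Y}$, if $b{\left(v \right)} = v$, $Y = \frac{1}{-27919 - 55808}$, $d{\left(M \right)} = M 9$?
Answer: $\frac{7116795}{251096} \approx 28.343$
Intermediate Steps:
$d{\left(M \right)} = 9 M$
$Y = - \frac{1}{83727}$ ($Y = \frac{1}{-83727} = - \frac{1}{83727} \approx -1.1944 \cdot 10^{-5}$)
$t{\left(L,A \right)} = 102 A$ ($t{\left(L,A \right)} = 2 A 51 = 102 A$)
$\frac{1}{\frac{b{\left(d{\left(-12 \right)} \right)}}{t{\left(96,-30 \right)}} + Y} = \frac{1}{\frac{9 \left(-12\right)}{102 \left(-30\right)} - \frac{1}{83727}} = \frac{1}{- \frac{108}{-3060} - \frac{1}{83727}} = \frac{1}{\left(-108\right) \left(- \frac{1}{3060}\right) - \frac{1}{83727}} = \frac{1}{\frac{3}{85} - \frac{1}{83727}} = \frac{1}{\frac{251096}{7116795}} = \frac{7116795}{251096}$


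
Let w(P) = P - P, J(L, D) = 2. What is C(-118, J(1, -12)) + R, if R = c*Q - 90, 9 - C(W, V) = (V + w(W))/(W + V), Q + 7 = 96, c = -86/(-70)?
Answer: 57571/2030 ≈ 28.360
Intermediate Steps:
w(P) = 0
c = 43/35 (c = -86*(-1/70) = 43/35 ≈ 1.2286)
Q = 89 (Q = -7 + 96 = 89)
C(W, V) = 9 - V/(V + W) (C(W, V) = 9 - (V + 0)/(W + V) = 9 - V/(V + W))
R = 677/35 (R = (43/35)*89 - 90 = 3827/35 - 90 = 677/35 ≈ 19.343)
C(-118, J(1, -12)) + R = (8*2 + 9*(-118))/(2 - 118) + 677/35 = (16 - 1062)/(-116) + 677/35 = -1/116*(-1046) + 677/35 = 523/58 + 677/35 = 57571/2030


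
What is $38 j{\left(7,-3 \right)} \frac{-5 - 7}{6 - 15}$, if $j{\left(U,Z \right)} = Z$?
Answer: $-152$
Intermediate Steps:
$38 j{\left(7,-3 \right)} \frac{-5 - 7}{6 - 15} = 38 \left(-3\right) \frac{-5 - 7}{6 - 15} = - 114 \left(- \frac{12}{-9}\right) = - 114 \left(\left(-12\right) \left(- \frac{1}{9}\right)\right) = \left(-114\right) \frac{4}{3} = -152$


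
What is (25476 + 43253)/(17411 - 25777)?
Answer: -68729/8366 ≈ -8.2153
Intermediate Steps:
(25476 + 43253)/(17411 - 25777) = 68729/(-8366) = 68729*(-1/8366) = -68729/8366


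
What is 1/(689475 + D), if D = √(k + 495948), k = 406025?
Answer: 689475/475374873652 - √901973/475374873652 ≈ 1.4484e-6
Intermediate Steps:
D = √901973 (D = √(406025 + 495948) = √901973 ≈ 949.72)
1/(689475 + D) = 1/(689475 + √901973)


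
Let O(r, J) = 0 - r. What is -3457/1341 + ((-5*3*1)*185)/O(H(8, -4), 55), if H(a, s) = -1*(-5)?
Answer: 740798/1341 ≈ 552.42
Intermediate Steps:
H(a, s) = 5
O(r, J) = -r
-3457/1341 + ((-5*3*1)*185)/O(H(8, -4), 55) = -3457/1341 + ((-5*3*1)*185)/((-1*5)) = -3457*1/1341 + (-15*1*185)/(-5) = -3457/1341 - 15*185*(-1/5) = -3457/1341 - 2775*(-1/5) = -3457/1341 + 555 = 740798/1341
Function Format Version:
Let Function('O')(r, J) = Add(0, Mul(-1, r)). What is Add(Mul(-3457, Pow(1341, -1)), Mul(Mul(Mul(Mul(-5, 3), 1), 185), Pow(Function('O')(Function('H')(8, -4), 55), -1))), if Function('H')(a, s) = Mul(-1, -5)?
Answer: Rational(740798, 1341) ≈ 552.42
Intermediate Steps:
Function('H')(a, s) = 5
Function('O')(r, J) = Mul(-1, r)
Add(Mul(-3457, Pow(1341, -1)), Mul(Mul(Mul(Mul(-5, 3), 1), 185), Pow(Function('O')(Function('H')(8, -4), 55), -1))) = Add(Mul(-3457, Pow(1341, -1)), Mul(Mul(Mul(Mul(-5, 3), 1), 185), Pow(Mul(-1, 5), -1))) = Add(Mul(-3457, Rational(1, 1341)), Mul(Mul(Mul(-15, 1), 185), Pow(-5, -1))) = Add(Rational(-3457, 1341), Mul(Mul(-15, 185), Rational(-1, 5))) = Add(Rational(-3457, 1341), Mul(-2775, Rational(-1, 5))) = Add(Rational(-3457, 1341), 555) = Rational(740798, 1341)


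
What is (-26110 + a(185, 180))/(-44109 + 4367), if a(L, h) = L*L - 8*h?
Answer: -6675/39742 ≈ -0.16796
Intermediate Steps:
a(L, h) = L**2 - 8*h
(-26110 + a(185, 180))/(-44109 + 4367) = (-26110 + (185**2 - 8*180))/(-44109 + 4367) = (-26110 + (34225 - 1440))/(-39742) = (-26110 + 32785)*(-1/39742) = 6675*(-1/39742) = -6675/39742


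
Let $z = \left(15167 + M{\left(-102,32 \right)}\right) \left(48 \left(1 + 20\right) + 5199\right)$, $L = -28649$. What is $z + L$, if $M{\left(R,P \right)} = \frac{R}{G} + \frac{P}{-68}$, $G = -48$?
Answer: $\frac{12800753695}{136} \approx 9.4123 \cdot 10^{7}$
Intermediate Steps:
$M{\left(R,P \right)} = - \frac{R}{48} - \frac{P}{68}$ ($M{\left(R,P \right)} = \frac{R}{-48} + \frac{P}{-68} = R \left(- \frac{1}{48}\right) + P \left(- \frac{1}{68}\right) = - \frac{R}{48} - \frac{P}{68}$)
$z = \frac{12804649959}{136}$ ($z = \left(15167 - - \frac{225}{136}\right) \left(48 \left(1 + 20\right) + 5199\right) = \left(15167 + \left(\frac{17}{8} - \frac{8}{17}\right)\right) \left(48 \cdot 21 + 5199\right) = \left(15167 + \frac{225}{136}\right) \left(1008 + 5199\right) = \frac{2062937}{136} \cdot 6207 = \frac{12804649959}{136} \approx 9.4152 \cdot 10^{7}$)
$z + L = \frac{12804649959}{136} - 28649 = \frac{12800753695}{136}$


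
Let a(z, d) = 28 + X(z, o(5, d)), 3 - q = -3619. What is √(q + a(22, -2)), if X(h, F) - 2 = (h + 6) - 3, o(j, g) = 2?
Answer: √3677 ≈ 60.638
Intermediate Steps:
q = 3622 (q = 3 - 1*(-3619) = 3 + 3619 = 3622)
X(h, F) = 5 + h (X(h, F) = 2 + ((h + 6) - 3) = 2 + ((6 + h) - 3) = 2 + (3 + h) = 5 + h)
a(z, d) = 33 + z (a(z, d) = 28 + (5 + z) = 33 + z)
√(q + a(22, -2)) = √(3622 + (33 + 22)) = √(3622 + 55) = √3677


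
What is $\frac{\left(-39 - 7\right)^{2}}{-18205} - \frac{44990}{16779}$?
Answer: $- \frac{854547314}{305461695} \approx -2.7976$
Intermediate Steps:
$\frac{\left(-39 - 7\right)^{2}}{-18205} - \frac{44990}{16779} = \left(-46\right)^{2} \left(- \frac{1}{18205}\right) - \frac{44990}{16779} = 2116 \left(- \frac{1}{18205}\right) - \frac{44990}{16779} = - \frac{2116}{18205} - \frac{44990}{16779} = - \frac{854547314}{305461695}$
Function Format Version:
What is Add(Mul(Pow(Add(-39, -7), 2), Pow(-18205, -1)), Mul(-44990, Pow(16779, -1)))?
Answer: Rational(-854547314, 305461695) ≈ -2.7976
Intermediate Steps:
Add(Mul(Pow(Add(-39, -7), 2), Pow(-18205, -1)), Mul(-44990, Pow(16779, -1))) = Add(Mul(Pow(-46, 2), Rational(-1, 18205)), Mul(-44990, Rational(1, 16779))) = Add(Mul(2116, Rational(-1, 18205)), Rational(-44990, 16779)) = Add(Rational(-2116, 18205), Rational(-44990, 16779)) = Rational(-854547314, 305461695)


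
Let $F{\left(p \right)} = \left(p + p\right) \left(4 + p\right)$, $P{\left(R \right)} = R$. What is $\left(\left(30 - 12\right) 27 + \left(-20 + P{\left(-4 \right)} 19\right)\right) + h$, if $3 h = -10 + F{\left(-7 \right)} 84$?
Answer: $\frac{4688}{3} \approx 1562.7$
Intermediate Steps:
$F{\left(p \right)} = 2 p \left(4 + p\right)$
$h = \frac{3518}{3}$ ($h = \frac{-10 + 2 \left(-7\right) \left(4 - 7\right) 84}{3} = \frac{-10 + 2 \left(-7\right) \left(-3\right) 84}{3} = \frac{-10 + 42 \cdot 84}{3} = \frac{-10 + 3528}{3} = \frac{1}{3} \cdot 3518 = \frac{3518}{3} \approx 1172.7$)
$\left(\left(30 - 12\right) 27 + \left(-20 + P{\left(-4 \right)} 19\right)\right) + h = \left(\left(30 - 12\right) 27 - 96\right) + \frac{3518}{3} = \left(18 \cdot 27 - 96\right) + \frac{3518}{3} = \left(486 - 96\right) + \frac{3518}{3} = 390 + \frac{3518}{3} = \frac{4688}{3}$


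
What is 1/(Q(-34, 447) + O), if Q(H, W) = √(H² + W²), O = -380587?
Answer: -380587/144846263604 - √200965/144846263604 ≈ -2.6306e-6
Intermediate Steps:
1/(Q(-34, 447) + O) = 1/(√((-34)² + 447²) - 380587) = 1/(√(1156 + 199809) - 380587) = 1/(√200965 - 380587) = 1/(-380587 + √200965)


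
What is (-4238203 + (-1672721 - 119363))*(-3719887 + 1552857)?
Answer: 13067812837610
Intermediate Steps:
(-4238203 + (-1672721 - 119363))*(-3719887 + 1552857) = (-4238203 - 1792084)*(-2167030) = -6030287*(-2167030) = 13067812837610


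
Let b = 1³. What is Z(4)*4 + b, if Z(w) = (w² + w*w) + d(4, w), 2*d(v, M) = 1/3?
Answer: 389/3 ≈ 129.67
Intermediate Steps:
b = 1
d(v, M) = ⅙ (d(v, M) = (½)/3 = (½)*(⅓) = ⅙)
Z(w) = ⅙ + 2*w² (Z(w) = (w² + w*w) + ⅙ = (w² + w²) + ⅙ = 2*w² + ⅙ = ⅙ + 2*w²)
Z(4)*4 + b = (⅙ + 2*4²)*4 + 1 = (⅙ + 2*16)*4 + 1 = (⅙ + 32)*4 + 1 = (193/6)*4 + 1 = 386/3 + 1 = 389/3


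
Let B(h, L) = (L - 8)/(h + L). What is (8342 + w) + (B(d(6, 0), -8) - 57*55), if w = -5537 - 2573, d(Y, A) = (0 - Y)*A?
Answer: -2901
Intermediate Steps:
d(Y, A) = -A*Y (d(Y, A) = (-Y)*A = -A*Y)
B(h, L) = (-8 + L)/(L + h)
w = -8110
(8342 + w) + (B(d(6, 0), -8) - 57*55) = (8342 - 8110) + ((-8 - 8)/(-8 - 1*0*6) - 57*55) = 232 + (-16/(-8 + 0) - 3135) = 232 + (-16/(-8) - 3135) = 232 + (-⅛*(-16) - 3135) = 232 + (2 - 3135) = 232 - 3133 = -2901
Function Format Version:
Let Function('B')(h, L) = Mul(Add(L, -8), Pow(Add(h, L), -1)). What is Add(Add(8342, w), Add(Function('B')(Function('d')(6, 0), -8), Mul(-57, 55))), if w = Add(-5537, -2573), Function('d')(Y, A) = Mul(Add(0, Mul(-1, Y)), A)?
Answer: -2901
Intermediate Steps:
Function('d')(Y, A) = Mul(-1, A, Y) (Function('d')(Y, A) = Mul(Mul(-1, Y), A) = Mul(-1, A, Y))
Function('B')(h, L) = Mul(Pow(Add(L, h), -1), Add(-8, L)) (Function('B')(h, L) = Mul(Add(-8, L), Pow(Add(L, h), -1)) = Mul(Pow(Add(L, h), -1), Add(-8, L)))
w = -8110
Add(Add(8342, w), Add(Function('B')(Function('d')(6, 0), -8), Mul(-57, 55))) = Add(Add(8342, -8110), Add(Mul(Pow(Add(-8, Mul(-1, 0, 6)), -1), Add(-8, -8)), Mul(-57, 55))) = Add(232, Add(Mul(Pow(Add(-8, 0), -1), -16), -3135)) = Add(232, Add(Mul(Pow(-8, -1), -16), -3135)) = Add(232, Add(Mul(Rational(-1, 8), -16), -3135)) = Add(232, Add(2, -3135)) = Add(232, -3133) = -2901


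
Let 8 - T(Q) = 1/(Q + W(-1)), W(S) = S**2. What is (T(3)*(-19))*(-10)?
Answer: 2945/2 ≈ 1472.5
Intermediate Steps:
T(Q) = 8 - 1/(1 + Q) (T(Q) = 8 - 1/(Q + (-1)**2) = 8 - 1/(Q + 1) = 8 - 1/(1 + Q))
(T(3)*(-19))*(-10) = (((7 + 8*3)/(1 + 3))*(-19))*(-10) = (((7 + 24)/4)*(-19))*(-10) = (((1/4)*31)*(-19))*(-10) = ((31/4)*(-19))*(-10) = -589/4*(-10) = 2945/2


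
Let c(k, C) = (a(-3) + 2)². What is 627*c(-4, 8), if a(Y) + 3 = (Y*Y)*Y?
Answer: 491568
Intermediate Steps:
a(Y) = -3 + Y³ (a(Y) = -3 + (Y*Y)*Y = -3 + Y²*Y = -3 + Y³)
c(k, C) = 784 (c(k, C) = ((-3 + (-3)³) + 2)² = ((-3 - 27) + 2)² = (-30 + 2)² = (-28)² = 784)
627*c(-4, 8) = 627*784 = 491568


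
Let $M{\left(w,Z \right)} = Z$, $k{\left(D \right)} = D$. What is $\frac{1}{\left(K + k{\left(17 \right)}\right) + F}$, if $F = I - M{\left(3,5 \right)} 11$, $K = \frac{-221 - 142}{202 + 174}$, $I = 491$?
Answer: $\frac{376}{169965} \approx 0.0022122$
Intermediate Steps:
$K = - \frac{363}{376} \approx -0.96543$
$F = 436$ ($F = 491 - 5 \cdot 11 = 491 - 55 = 436$)
$\frac{1}{\left(K + k{\left(17 \right)}\right) + F} = \frac{1}{\left(- \frac{363}{376} + 17\right) + 436} = \frac{1}{\frac{6029}{376} + 436} = \frac{1}{\frac{169965}{376}} = \frac{376}{169965}$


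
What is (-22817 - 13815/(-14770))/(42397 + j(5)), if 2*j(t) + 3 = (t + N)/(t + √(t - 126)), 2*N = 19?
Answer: -667492473915054/1240303415018605 - 8600068378*I/1240303415018605 ≈ -0.53817 - 6.9338e-6*I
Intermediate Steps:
N = 19/2 (N = (½)*19 = 19/2 ≈ 9.5000)
j(t) = -3/2 + (19/2 + t)/(2*(t + √(-126 + t))) (j(t) = -3/2 + ((t + 19/2)/(t + √(t - 126)))/2 = -3/2 + ((19/2 + t)/(t + √(-126 + t)))/2 = -3/2 + (19/2 + t)/(2*(t + √(-126 + t))))
(-22817 - 13815/(-14770))/(42397 + j(5)) = (-22817 - 13815/(-14770))/(42397 + (19/4 - 1*5 - 3*√(-126 + 5)/2)/(5 + √(-126 + 5))) = (-22817 - 13815*(-1/14770))/(42397 + (19/4 - 5 - 33*I/2)/(5 + √(-121))) = (-22817 + 2763/2954)/(42397 + (19/4 - 5 - 33*I/2)/(5 + 11*I)) = -67398655/(2954*(42397 + ((5 - 11*I)/146)*(19/4 - 5 - 33*I/2))) = -67398655/(2954*(42397 + ((5 - 11*I)/146)*(-¼ - 33*I/2))) = -67398655/(2954*(42397 + (5 - 11*I)*(-¼ - 33*I/2)/146))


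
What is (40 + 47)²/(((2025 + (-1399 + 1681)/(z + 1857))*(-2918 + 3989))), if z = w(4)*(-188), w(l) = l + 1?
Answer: 110171/31572519 ≈ 0.0034895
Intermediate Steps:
w(l) = 1 + l
z = -940 (z = (1 + 4)*(-188) = 5*(-188) = -940)
(40 + 47)²/(((2025 + (-1399 + 1681)/(z + 1857))*(-2918 + 3989))) = (40 + 47)²/(((2025 + (-1399 + 1681)/(-940 + 1857))*(-2918 + 3989))) = 87²/(((2025 + 282/917)*1071)) = 7569/(((2025 + 282*(1/917))*1071)) = 7569/(((2025 + 282/917)*1071)) = 7569/(((1857207/917)*1071)) = 7569/(284152671/131) = 7569*(131/284152671) = 110171/31572519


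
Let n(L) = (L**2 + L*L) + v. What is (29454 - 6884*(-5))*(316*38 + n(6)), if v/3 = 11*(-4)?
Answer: 763166552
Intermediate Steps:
v = -132 (v = 3*(11*(-4)) = 3*(-44) = -132)
n(L) = -132 + 2*L**2 (n(L) = (L**2 + L*L) - 132 = (L**2 + L**2) - 132 = 2*L**2 - 132 = -132 + 2*L**2)
(29454 - 6884*(-5))*(316*38 + n(6)) = (29454 - 6884*(-5))*(316*38 + (-132 + 2*6**2)) = (29454 + 34420)*(12008 + (-132 + 2*36)) = 63874*(12008 + (-132 + 72)) = 63874*(12008 - 60) = 63874*11948 = 763166552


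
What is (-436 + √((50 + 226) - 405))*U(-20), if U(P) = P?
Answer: 8720 - 20*I*√129 ≈ 8720.0 - 227.16*I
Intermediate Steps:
(-436 + √((50 + 226) - 405))*U(-20) = (-436 + √((50 + 226) - 405))*(-20) = (-436 + √(276 - 405))*(-20) = (-436 + √(-129))*(-20) = (-436 + I*√129)*(-20) = 8720 - 20*I*√129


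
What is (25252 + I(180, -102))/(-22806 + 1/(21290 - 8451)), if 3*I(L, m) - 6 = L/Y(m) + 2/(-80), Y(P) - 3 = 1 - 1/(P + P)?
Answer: -31806955265977/28706723083320 ≈ -1.1080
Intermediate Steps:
Y(P) = 4 - 1/(2*P) (Y(P) = 3 + (1 - 1/(P + P)) = 3 + (1 - 1/(2*P)) = 4 - 1/(2*P))
I(L, m) = 239/120 + L/(3*(4 - 1/(2*m))) (I(L, m) = 2 + (L/(4 - 1/(2*m)) + 2/(-80))/3 = 2 + (L/(4 - 1/(2*m)) + 2*(-1/80))/3 = 2 + (L/(4 - 1/(2*m)) - 1/40)/3 = 2 + (-1/40 + L/(4 - 1/(2*m)))/3 = 2 + (-1/120 + L/(3*(4 - 1/(2*m)))) = 239/120 + L/(3*(4 - 1/(2*m))))
(25252 + I(180, -102))/(-22806 + 1/(21290 - 8451)) = (25252 + (-239 + 1912*(-102) + 80*180*(-102))/(120*(-1 + 8*(-102))))/(-22806 + 1/(21290 - 8451)) = (25252 + (-239 - 195024 - 1468800)/(120*(-1 - 816)))/(-22806 + 1/12839) = (25252 + (1/120)*(-1664063)/(-817))/(-22806 + 1/12839) = (25252 + (1/120)*(-1/817)*(-1664063))/(-292806233/12839) = (25252 + 1664063/98040)*(-12839/292806233) = (2477370143/98040)*(-12839/292806233) = -31806955265977/28706723083320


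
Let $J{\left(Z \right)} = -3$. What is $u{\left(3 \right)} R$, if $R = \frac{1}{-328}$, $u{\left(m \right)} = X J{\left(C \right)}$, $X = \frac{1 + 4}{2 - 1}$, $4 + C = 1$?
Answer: $\frac{15}{328} \approx 0.045732$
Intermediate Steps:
$C = -3$ ($C = -4 + 1 = -3$)
$X = 5$ ($X = \frac{5}{1} = 5 \cdot 1 = 5$)
$u{\left(m \right)} = -15$ ($u{\left(m \right)} = 5 \left(-3\right) = -15$)
$R = - \frac{1}{328} \approx -0.0030488$
$u{\left(3 \right)} R = \left(-15\right) \left(- \frac{1}{328}\right) = \frac{15}{328}$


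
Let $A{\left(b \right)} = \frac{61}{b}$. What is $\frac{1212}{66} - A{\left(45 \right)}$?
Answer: $\frac{8419}{495} \approx 17.008$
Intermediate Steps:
$\frac{1212}{66} - A{\left(45 \right)} = \frac{1212}{66} - \frac{61}{45} = 1212 \cdot \frac{1}{66} - 61 \cdot \frac{1}{45} = \frac{202}{11} - \frac{61}{45} = \frac{8419}{495}$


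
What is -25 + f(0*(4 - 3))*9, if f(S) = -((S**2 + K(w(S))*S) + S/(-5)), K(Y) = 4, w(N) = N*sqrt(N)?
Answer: -25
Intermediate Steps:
w(N) = N**(3/2)
f(S) = -S**2 - 19*S/5 (f(S) = -((S**2 + 4*S) + S/(-5)) = -((S**2 + 4*S) + S*(-1/5)) = -((S**2 + 4*S) - S/5) = -(S**2 + 19*S/5) = -S**2 - 19*S/5)
-25 + f(0*(4 - 3))*9 = -25 - 0*(4 - 3)*(19 + 5*(0*(4 - 3)))/5*9 = -25 - 0*1*(19 + 5*(0*1))/5*9 = -25 - 1/5*0*(19 + 5*0)*9 = -25 - 1/5*0*(19 + 0)*9 = -25 - 1/5*0*19*9 = -25 + 0*9 = -25 + 0 = -25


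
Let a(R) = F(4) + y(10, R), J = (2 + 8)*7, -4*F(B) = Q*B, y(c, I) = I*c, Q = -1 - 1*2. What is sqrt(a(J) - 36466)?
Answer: I*sqrt(35763) ≈ 189.11*I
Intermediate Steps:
Q = -3 (Q = -1 - 2 = -3)
F(B) = 3*B/4 (F(B) = -(-3)*B/4 = 3*B/4)
J = 70 (J = 10*7 = 70)
a(R) = 3 + 10*R (a(R) = (3/4)*4 + R*10 = 3 + 10*R)
sqrt(a(J) - 36466) = sqrt((3 + 10*70) - 36466) = sqrt((3 + 700) - 36466) = sqrt(703 - 36466) = sqrt(-35763) = I*sqrt(35763)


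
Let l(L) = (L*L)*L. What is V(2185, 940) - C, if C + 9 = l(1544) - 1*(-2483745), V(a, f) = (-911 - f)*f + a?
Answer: -3685018675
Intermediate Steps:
V(a, f) = a + f*(-911 - f) (V(a, f) = f*(-911 - f) + a = a + f*(-911 - f))
l(L) = L**3 (l(L) = L**2*L = L**3)
C = 3683280920 (C = -9 + (1544**3 - 1*(-2483745)) = -9 + (3680797184 + 2483745) = -9 + 3683280929 = 3683280920)
V(2185, 940) - C = (2185 - 1*940**2 - 911*940) - 1*3683280920 = (2185 - 1*883600 - 856340) - 3683280920 = (2185 - 883600 - 856340) - 3683280920 = -1737755 - 3683280920 = -3685018675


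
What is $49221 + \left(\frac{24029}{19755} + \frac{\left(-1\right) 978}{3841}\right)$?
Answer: $\frac{3734911019054}{75878955} \approx 49222.0$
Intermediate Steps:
$49221 + \left(\frac{24029}{19755} + \frac{\left(-1\right) 978}{3841}\right) = 49221 + \left(24029 \cdot \frac{1}{19755} - \frac{978}{3841}\right) = 49221 + \left(\frac{24029}{19755} - \frac{978}{3841}\right) = 49221 + \frac{72974999}{75878955} = \frac{3734911019054}{75878955}$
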